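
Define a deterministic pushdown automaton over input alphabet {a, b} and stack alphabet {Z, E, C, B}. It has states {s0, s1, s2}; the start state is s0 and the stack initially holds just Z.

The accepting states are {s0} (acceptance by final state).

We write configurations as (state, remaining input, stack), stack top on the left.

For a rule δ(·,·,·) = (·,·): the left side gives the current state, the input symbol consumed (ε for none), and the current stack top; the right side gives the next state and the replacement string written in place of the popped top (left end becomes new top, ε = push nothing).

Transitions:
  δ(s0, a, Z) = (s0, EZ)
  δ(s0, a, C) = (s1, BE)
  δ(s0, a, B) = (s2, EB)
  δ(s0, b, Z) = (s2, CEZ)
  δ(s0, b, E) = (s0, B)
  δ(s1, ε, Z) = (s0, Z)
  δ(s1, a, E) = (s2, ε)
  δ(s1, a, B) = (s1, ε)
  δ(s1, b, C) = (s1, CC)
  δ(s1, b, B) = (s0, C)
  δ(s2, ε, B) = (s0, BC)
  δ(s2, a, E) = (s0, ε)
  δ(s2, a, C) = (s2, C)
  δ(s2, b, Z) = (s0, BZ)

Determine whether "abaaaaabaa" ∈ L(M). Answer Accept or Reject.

(s0, abaaaaabaa, Z)
  read a, top Z: go to s0, push EZ → (s0, baaaaabaa, EZ)
  read b, top E: go to s0, push B → (s0, aaaaabaa, BZ)
  read a, top B: go to s2, push EB → (s2, aaaabaa, EBZ)
  read a, top E: go to s0, push ε → (s0, aaabaa, BZ)
  read a, top B: go to s2, push EB → (s2, aabaa, EBZ)
  read a, top E: go to s0, push ε → (s0, abaa, BZ)
  read a, top B: go to s2, push EB → (s2, baa, EBZ)
No transition applies at (s2, baa, EBZ); input not fully consumed.

Reject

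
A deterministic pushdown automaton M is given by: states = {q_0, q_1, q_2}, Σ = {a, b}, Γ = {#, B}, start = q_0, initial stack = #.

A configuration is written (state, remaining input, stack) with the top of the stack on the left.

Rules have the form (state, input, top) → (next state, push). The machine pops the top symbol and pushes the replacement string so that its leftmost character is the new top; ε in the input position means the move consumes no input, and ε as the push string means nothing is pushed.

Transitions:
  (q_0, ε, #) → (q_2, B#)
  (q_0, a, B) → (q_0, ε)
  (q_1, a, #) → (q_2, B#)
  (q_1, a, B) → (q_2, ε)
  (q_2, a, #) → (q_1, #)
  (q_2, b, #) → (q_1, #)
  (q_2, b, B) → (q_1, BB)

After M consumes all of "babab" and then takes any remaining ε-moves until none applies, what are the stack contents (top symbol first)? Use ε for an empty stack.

(q_0, babab, #) ⊢ (q_2, babab, B#) ⊢ (q_1, abab, BB#) ⊢ (q_2, bab, B#) ⊢ (q_1, ab, BB#) ⊢ (q_2, b, B#) ⊢ (q_1, ε, BB#)
All input consumed in state q_1 with stack BB#.

BB#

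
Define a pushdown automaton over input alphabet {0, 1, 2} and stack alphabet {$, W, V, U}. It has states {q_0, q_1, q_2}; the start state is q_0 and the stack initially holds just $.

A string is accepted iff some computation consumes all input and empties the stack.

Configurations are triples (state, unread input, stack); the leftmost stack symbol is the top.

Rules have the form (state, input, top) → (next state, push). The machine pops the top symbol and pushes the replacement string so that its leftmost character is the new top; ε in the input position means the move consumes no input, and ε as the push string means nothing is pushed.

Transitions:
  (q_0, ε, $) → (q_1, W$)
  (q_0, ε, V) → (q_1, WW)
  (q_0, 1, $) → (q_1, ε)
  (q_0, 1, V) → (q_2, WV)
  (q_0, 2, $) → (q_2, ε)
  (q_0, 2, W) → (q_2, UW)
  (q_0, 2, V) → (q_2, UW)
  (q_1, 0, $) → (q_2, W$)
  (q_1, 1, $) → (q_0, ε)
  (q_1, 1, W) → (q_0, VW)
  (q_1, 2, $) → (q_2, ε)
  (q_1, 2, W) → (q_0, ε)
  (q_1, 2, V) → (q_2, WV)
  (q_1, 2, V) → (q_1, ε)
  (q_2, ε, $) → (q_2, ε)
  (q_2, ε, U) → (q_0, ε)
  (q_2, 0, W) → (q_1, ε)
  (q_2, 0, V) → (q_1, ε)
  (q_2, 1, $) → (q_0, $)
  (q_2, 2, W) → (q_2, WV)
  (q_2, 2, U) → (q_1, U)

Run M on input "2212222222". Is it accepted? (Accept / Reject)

Reject

No computation consumes all input and empties the stack.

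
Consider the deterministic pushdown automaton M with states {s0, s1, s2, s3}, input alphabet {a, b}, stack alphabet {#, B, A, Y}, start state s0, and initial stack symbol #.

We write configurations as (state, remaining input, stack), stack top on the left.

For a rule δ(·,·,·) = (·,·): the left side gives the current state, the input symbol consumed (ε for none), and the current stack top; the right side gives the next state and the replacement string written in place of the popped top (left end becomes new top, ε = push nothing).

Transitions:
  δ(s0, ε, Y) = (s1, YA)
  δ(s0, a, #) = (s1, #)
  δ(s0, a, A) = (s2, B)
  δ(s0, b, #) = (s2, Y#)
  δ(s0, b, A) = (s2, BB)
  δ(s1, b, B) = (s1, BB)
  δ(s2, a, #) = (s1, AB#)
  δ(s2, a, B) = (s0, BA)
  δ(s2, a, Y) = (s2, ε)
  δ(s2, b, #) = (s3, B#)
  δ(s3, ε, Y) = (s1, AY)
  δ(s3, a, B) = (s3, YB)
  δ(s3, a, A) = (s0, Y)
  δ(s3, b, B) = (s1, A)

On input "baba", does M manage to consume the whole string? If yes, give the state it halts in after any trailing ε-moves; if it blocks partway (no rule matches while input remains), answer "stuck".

s1

(s0, baba, #) ⊢ (s2, aba, Y#) ⊢ (s2, ba, #) ⊢ (s3, a, B#) ⊢ (s3, ε, YB#) ⊢ (s1, ε, AYB#)
All input consumed; M is in state s1.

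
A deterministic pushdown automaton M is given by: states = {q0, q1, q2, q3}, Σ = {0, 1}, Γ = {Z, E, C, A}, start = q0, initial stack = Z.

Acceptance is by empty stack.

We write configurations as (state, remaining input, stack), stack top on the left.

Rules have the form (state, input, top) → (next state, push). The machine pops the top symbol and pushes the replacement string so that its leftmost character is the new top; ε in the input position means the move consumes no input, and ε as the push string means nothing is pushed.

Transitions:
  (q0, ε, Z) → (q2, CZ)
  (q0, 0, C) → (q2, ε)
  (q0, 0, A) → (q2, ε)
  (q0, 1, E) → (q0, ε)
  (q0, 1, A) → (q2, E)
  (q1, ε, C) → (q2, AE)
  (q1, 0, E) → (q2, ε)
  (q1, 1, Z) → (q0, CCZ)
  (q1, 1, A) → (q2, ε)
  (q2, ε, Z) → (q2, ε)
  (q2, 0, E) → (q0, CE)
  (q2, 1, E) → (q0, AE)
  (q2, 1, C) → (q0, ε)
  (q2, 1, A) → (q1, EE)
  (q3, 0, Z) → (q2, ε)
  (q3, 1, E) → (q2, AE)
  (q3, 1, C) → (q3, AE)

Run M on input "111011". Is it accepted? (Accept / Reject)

(q0, 111011, Z) ⊢ (q2, 111011, CZ) ⊢ (q0, 11011, Z) ⊢ (q2, 11011, CZ) ⊢ (q0, 1011, Z) ⊢ (q2, 1011, CZ) ⊢ (q0, 011, Z) ⊢ (q2, 011, CZ)
No transition applies at (q2, 011, CZ); input not fully consumed.

Reject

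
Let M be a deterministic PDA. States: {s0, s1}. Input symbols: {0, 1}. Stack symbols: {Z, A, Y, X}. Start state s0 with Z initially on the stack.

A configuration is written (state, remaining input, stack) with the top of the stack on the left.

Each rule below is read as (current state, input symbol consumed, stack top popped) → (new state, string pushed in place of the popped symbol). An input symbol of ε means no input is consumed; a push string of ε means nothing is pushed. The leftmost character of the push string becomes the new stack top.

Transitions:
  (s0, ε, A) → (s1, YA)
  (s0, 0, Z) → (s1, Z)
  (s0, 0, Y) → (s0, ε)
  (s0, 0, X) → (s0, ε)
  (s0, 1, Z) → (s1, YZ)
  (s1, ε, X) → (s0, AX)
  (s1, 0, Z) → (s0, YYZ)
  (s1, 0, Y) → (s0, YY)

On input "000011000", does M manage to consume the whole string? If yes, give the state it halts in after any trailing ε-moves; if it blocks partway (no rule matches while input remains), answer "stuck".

stuck

(s0, 000011000, Z)
  read 0, top Z: go to s1, push Z → (s1, 00011000, Z)
  read 0, top Z: go to s0, push YYZ → (s0, 0011000, YYZ)
  read 0, top Y: go to s0, push ε → (s0, 011000, YZ)
  read 0, top Y: go to s0, push ε → (s0, 11000, Z)
  read 1, top Z: go to s1, push YZ → (s1, 1000, YZ)
No transition for (s1, 1, top Y); M blocks with input 1000 remaining.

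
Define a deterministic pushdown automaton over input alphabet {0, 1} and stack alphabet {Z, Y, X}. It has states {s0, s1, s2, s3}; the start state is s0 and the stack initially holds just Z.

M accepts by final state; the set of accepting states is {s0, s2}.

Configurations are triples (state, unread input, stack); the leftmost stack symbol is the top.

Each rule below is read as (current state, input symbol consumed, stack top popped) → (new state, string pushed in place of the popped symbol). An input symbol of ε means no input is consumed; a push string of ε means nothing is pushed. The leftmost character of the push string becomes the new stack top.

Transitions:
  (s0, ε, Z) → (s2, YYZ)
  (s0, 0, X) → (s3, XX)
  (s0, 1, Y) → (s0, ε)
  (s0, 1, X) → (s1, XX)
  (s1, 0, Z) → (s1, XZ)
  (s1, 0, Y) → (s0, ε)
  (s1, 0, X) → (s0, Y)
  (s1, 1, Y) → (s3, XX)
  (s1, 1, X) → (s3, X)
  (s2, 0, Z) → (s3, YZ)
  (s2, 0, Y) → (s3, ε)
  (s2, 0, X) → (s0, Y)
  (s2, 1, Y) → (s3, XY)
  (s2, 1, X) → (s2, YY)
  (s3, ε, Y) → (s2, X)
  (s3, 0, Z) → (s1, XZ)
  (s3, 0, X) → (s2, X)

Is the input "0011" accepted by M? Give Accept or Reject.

(s0, 0011, Z) ⊢ (s2, 0011, YYZ) ⊢ (s3, 011, YZ) ⊢ (s2, 011, XZ) ⊢ (s0, 11, YZ) ⊢ (s0, 1, Z) ⊢ (s2, 1, YYZ) ⊢ (s3, ε, XYYZ)
All input consumed; state s3 ∉ F and no further ε-move applies.

Reject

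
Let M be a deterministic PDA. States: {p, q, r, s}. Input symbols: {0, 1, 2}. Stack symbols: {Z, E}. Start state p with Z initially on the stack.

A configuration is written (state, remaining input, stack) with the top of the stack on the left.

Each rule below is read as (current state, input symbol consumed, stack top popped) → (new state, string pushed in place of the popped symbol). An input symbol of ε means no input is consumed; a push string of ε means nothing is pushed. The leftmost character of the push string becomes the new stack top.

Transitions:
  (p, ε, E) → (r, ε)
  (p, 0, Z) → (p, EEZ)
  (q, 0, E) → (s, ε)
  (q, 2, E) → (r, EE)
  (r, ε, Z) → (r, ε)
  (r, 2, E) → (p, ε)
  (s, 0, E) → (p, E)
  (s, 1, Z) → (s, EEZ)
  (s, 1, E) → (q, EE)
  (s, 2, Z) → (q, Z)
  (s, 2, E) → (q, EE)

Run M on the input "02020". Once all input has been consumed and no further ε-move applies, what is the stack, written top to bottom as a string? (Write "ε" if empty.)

(p, 02020, Z)
  read 0, top Z: go to p, push EEZ → (p, 2020, EEZ)
  ε-move, top E: go to r, push ε → (r, 2020, EZ)
  read 2, top E: go to p, push ε → (p, 020, Z)
  read 0, top Z: go to p, push EEZ → (p, 20, EEZ)
  ε-move, top E: go to r, push ε → (r, 20, EZ)
  read 2, top E: go to p, push ε → (p, 0, Z)
  read 0, top Z: go to p, push EEZ → (p, ε, EEZ)
  ε-move, top E: go to r, push ε → (r, ε, EZ)
All input consumed in state r with stack EZ.

EZ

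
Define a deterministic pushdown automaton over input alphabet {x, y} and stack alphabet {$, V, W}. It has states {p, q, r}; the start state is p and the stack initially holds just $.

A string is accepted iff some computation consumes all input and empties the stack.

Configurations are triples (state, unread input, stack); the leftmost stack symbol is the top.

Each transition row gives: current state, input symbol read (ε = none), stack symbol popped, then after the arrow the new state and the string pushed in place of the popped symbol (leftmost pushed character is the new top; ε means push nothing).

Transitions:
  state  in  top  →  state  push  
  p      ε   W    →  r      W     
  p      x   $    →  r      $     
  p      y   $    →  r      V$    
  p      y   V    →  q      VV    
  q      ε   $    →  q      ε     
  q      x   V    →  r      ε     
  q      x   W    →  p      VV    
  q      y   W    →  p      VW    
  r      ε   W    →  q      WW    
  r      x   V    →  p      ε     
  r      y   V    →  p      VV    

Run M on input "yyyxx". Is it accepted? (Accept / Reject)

Reject

(p, yyyxx, $) ⊢ (r, yyxx, V$) ⊢ (p, yxx, VV$) ⊢ (q, xx, VVV$) ⊢ (r, x, VV$) ⊢ (p, ε, V$)
All input consumed; stack is V$, not empty, and no further ε-move applies.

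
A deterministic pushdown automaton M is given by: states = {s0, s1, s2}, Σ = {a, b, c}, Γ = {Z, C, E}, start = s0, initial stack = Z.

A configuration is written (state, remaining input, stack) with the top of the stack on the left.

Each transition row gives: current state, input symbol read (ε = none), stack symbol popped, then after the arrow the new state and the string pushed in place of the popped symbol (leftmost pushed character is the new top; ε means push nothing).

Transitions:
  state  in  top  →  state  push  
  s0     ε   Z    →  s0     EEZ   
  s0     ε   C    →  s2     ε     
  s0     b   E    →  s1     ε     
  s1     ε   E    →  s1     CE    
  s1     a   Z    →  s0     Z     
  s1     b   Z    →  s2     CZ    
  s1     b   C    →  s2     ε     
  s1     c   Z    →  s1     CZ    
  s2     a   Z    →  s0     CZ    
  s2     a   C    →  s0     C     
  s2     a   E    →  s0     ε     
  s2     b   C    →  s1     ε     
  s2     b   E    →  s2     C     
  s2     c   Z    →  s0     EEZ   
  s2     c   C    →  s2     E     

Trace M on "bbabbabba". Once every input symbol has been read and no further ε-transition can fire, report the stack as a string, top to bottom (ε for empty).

EEZ

(s0, bbabbabba, Z) ⊢ (s0, bbabbabba, EEZ) ⊢ (s1, babbabba, EZ) ⊢ (s1, babbabba, CEZ) ⊢ (s2, abbabba, EZ) ⊢ (s0, bbabba, Z) ⊢ (s0, bbabba, EEZ) ⊢ (s1, babba, EZ) ⊢ (s1, babba, CEZ) ⊢ (s2, abba, EZ) ⊢ (s0, bba, Z) ⊢ (s0, bba, EEZ) ⊢ (s1, ba, EZ) ⊢ (s1, ba, CEZ) ⊢ (s2, a, EZ) ⊢ (s0, ε, Z) ⊢ (s0, ε, EEZ)
All input consumed in state s0 with stack EEZ.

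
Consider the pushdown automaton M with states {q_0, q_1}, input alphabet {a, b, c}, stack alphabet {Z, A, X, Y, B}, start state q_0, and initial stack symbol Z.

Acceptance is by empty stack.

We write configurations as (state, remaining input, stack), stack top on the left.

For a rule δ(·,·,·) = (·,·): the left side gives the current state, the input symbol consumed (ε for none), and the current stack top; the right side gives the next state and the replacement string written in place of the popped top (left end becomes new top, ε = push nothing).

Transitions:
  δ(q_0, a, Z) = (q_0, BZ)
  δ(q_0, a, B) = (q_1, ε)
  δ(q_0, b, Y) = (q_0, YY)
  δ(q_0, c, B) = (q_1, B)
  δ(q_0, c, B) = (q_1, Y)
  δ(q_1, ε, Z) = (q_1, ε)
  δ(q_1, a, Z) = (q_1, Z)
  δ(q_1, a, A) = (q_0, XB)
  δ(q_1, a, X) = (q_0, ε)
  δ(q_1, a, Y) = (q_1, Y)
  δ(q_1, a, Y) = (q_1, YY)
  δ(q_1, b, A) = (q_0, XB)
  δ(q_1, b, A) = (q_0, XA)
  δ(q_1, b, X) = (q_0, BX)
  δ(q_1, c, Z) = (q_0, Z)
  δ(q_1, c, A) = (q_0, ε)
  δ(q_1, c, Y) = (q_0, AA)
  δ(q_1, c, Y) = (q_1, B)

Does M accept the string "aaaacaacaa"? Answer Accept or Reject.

One accepting computation: (q_0, aaaacaacaa, Z) ⊢ (q_0, aaacaacaa, BZ) ⊢ (q_1, aacaacaa, Z) ⊢ (q_1, acaacaa, Z) ⊢ (q_1, caacaa, Z) ⊢ (q_0, aacaa, Z) ⊢ (q_0, acaa, BZ) ⊢ (q_1, caa, Z) ⊢ (q_0, aa, Z) ⊢ (q_0, a, BZ) ⊢ (q_1, ε, Z) ⊢ (q_1, ε, ε)
All input consumed and the stack is empty.

Accept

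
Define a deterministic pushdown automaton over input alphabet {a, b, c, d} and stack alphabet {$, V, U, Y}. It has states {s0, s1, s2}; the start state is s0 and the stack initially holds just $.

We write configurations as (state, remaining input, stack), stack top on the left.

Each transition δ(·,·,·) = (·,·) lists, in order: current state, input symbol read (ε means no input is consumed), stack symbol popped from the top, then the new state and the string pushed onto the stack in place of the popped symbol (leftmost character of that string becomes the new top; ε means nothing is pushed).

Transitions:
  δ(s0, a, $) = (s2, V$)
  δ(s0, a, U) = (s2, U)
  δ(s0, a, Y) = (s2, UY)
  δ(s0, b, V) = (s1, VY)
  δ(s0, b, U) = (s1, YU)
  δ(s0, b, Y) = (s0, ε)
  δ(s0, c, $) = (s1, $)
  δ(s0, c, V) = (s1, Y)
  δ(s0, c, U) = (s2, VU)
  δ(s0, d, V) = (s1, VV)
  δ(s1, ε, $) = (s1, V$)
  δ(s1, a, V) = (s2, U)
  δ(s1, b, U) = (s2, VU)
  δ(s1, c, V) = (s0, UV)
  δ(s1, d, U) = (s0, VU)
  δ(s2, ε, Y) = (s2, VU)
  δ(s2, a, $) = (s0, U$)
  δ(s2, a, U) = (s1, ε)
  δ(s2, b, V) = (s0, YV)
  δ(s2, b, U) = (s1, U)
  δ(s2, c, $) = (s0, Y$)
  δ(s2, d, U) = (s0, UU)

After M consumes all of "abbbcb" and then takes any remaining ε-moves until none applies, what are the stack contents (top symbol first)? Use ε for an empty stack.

(s0, abbbcb, $)
  read a, top $: go to s2, push V$ → (s2, bbbcb, V$)
  read b, top V: go to s0, push YV → (s0, bbcb, YV$)
  read b, top Y: go to s0, push ε → (s0, bcb, V$)
  read b, top V: go to s1, push VY → (s1, cb, VY$)
  read c, top V: go to s0, push UV → (s0, b, UVY$)
  read b, top U: go to s1, push YU → (s1, ε, YUVY$)
All input consumed in state s1 with stack YUVY$.

YUVY$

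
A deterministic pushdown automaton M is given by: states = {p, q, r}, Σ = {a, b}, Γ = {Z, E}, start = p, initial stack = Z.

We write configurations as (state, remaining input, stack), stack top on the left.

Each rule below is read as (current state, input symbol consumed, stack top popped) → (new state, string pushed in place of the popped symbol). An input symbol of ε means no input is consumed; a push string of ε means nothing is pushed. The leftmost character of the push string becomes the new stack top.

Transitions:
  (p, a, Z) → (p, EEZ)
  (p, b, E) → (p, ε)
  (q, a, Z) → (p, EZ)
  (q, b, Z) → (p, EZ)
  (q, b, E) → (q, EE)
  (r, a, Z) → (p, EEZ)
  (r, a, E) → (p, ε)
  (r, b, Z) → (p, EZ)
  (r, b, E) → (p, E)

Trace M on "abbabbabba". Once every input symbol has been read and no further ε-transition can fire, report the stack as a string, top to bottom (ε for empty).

EEZ

(p, abbabbabba, Z)
  read a, top Z: go to p, push EEZ → (p, bbabbabba, EEZ)
  read b, top E: go to p, push ε → (p, babbabba, EZ)
  read b, top E: go to p, push ε → (p, abbabba, Z)
  read a, top Z: go to p, push EEZ → (p, bbabba, EEZ)
  read b, top E: go to p, push ε → (p, babba, EZ)
  read b, top E: go to p, push ε → (p, abba, Z)
  read a, top Z: go to p, push EEZ → (p, bba, EEZ)
  read b, top E: go to p, push ε → (p, ba, EZ)
  read b, top E: go to p, push ε → (p, a, Z)
  read a, top Z: go to p, push EEZ → (p, ε, EEZ)
All input consumed in state p with stack EEZ.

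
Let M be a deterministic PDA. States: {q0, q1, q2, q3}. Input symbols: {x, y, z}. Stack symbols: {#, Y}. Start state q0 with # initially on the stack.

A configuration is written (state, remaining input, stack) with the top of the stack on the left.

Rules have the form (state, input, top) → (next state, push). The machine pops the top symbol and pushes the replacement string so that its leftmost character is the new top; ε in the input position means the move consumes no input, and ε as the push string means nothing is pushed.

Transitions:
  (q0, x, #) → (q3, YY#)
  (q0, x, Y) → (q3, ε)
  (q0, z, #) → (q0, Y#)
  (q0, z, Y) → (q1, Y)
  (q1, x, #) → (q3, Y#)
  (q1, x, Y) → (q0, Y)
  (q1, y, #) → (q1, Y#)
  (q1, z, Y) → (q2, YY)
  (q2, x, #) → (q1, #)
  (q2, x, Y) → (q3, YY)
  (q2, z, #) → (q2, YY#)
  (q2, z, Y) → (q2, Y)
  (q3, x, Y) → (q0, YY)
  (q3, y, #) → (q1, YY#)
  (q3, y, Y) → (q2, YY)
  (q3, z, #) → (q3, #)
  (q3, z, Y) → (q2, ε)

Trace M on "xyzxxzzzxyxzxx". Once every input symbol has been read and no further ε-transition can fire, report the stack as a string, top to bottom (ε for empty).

(q0, xyzxxzzzxyxzxx, #)
  read x, top #: go to q3, push YY# → (q3, yzxxzzzxyxzxx, YY#)
  read y, top Y: go to q2, push YY → (q2, zxxzzzxyxzxx, YYY#)
  read z, top Y: go to q2, push Y → (q2, xxzzzxyxzxx, YYY#)
  read x, top Y: go to q3, push YY → (q3, xzzzxyxzxx, YYYY#)
  read x, top Y: go to q0, push YY → (q0, zzzxyxzxx, YYYYY#)
  read z, top Y: go to q1, push Y → (q1, zzxyxzxx, YYYYY#)
  read z, top Y: go to q2, push YY → (q2, zxyxzxx, YYYYYY#)
  read z, top Y: go to q2, push Y → (q2, xyxzxx, YYYYYY#)
  read x, top Y: go to q3, push YY → (q3, yxzxx, YYYYYYY#)
  read y, top Y: go to q2, push YY → (q2, xzxx, YYYYYYYY#)
  read x, top Y: go to q3, push YY → (q3, zxx, YYYYYYYYY#)
  read z, top Y: go to q2, push ε → (q2, xx, YYYYYYYY#)
  read x, top Y: go to q3, push YY → (q3, x, YYYYYYYYY#)
  read x, top Y: go to q0, push YY → (q0, ε, YYYYYYYYYY#)
All input consumed in state q0 with stack YYYYYYYYYY#.

YYYYYYYYYY#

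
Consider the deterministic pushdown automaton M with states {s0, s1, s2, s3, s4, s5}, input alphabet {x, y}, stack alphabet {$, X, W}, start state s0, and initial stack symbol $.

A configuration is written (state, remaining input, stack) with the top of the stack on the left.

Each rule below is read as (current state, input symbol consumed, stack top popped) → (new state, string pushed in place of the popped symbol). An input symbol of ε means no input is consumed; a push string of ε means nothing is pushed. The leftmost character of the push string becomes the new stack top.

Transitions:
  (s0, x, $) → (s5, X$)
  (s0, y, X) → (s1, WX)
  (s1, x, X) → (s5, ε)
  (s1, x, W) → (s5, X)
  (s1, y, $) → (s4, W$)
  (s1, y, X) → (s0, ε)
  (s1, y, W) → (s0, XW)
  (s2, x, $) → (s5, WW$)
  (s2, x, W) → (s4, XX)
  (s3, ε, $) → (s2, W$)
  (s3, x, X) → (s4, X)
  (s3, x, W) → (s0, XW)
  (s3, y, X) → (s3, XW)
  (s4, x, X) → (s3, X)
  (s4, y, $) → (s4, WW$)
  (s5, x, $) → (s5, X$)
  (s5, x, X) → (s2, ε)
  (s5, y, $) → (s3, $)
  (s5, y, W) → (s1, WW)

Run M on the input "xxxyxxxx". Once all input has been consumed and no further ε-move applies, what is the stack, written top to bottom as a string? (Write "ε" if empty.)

XXW$

(s0, xxxyxxxx, $)
  read x, top $: go to s5, push X$ → (s5, xxyxxxx, X$)
  read x, top X: go to s2, push ε → (s2, xyxxxx, $)
  read x, top $: go to s5, push WW$ → (s5, yxxxx, WW$)
  read y, top W: go to s1, push WW → (s1, xxxx, WWW$)
  read x, top W: go to s5, push X → (s5, xxx, XWW$)
  read x, top X: go to s2, push ε → (s2, xx, WW$)
  read x, top W: go to s4, push XX → (s4, x, XXW$)
  read x, top X: go to s3, push X → (s3, ε, XXW$)
All input consumed in state s3 with stack XXW$.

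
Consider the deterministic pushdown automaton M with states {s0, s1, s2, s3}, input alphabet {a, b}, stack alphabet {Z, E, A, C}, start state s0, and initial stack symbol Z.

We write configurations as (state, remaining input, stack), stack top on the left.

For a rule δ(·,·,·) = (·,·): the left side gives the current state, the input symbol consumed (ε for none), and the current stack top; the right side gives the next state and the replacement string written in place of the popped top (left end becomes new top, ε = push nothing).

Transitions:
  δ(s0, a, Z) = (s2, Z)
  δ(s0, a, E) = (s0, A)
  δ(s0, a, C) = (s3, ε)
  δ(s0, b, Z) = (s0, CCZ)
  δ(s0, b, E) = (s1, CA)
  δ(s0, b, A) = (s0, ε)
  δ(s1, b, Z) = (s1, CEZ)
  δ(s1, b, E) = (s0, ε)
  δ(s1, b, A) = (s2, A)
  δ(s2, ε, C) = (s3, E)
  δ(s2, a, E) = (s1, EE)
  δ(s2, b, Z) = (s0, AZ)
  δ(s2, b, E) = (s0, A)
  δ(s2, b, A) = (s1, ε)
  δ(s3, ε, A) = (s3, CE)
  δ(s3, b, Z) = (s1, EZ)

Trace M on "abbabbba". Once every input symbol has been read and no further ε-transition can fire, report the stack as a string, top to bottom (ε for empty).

CZ

(s0, abbabbba, Z)
  read a, top Z: go to s2, push Z → (s2, bbabbba, Z)
  read b, top Z: go to s0, push AZ → (s0, babbba, AZ)
  read b, top A: go to s0, push ε → (s0, abbba, Z)
  read a, top Z: go to s2, push Z → (s2, bbba, Z)
  read b, top Z: go to s0, push AZ → (s0, bba, AZ)
  read b, top A: go to s0, push ε → (s0, ba, Z)
  read b, top Z: go to s0, push CCZ → (s0, a, CCZ)
  read a, top C: go to s3, push ε → (s3, ε, CZ)
All input consumed in state s3 with stack CZ.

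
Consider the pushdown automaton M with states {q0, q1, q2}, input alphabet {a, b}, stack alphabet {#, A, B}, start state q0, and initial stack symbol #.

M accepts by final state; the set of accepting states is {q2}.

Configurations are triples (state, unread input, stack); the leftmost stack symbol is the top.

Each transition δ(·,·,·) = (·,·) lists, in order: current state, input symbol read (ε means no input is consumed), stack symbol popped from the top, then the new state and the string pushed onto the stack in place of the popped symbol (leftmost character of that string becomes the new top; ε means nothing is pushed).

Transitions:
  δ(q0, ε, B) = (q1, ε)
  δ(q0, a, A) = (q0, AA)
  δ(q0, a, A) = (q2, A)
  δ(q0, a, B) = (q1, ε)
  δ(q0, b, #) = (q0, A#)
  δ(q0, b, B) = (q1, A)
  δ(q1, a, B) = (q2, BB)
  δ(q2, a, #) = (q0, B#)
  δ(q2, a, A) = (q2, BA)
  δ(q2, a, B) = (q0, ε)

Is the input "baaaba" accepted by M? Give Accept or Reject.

No computation consumes all input and reaches a final state.

Reject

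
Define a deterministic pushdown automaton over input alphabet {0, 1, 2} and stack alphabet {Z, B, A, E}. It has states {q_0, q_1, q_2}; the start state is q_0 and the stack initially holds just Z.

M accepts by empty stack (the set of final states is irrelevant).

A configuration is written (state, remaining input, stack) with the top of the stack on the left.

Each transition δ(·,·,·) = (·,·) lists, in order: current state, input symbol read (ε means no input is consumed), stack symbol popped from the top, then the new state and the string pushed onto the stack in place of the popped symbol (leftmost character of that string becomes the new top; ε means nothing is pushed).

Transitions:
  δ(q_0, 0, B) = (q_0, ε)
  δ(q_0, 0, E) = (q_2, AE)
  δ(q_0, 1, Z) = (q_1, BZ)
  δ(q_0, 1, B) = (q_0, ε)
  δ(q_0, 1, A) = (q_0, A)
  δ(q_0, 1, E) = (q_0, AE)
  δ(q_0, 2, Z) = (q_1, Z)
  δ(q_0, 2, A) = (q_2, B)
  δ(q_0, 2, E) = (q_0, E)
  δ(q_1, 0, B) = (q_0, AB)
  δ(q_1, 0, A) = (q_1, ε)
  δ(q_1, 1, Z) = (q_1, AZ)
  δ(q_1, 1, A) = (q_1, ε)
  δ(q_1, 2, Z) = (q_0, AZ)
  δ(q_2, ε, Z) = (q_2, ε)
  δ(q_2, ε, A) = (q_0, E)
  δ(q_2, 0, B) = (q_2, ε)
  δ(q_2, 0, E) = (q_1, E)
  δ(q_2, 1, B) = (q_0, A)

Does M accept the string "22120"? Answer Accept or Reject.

(q_0, 22120, Z) ⊢ (q_1, 2120, Z) ⊢ (q_0, 120, AZ) ⊢ (q_0, 20, AZ) ⊢ (q_2, 0, BZ) ⊢ (q_2, ε, Z) ⊢ (q_2, ε, ε)
All input consumed and the stack is empty.

Accept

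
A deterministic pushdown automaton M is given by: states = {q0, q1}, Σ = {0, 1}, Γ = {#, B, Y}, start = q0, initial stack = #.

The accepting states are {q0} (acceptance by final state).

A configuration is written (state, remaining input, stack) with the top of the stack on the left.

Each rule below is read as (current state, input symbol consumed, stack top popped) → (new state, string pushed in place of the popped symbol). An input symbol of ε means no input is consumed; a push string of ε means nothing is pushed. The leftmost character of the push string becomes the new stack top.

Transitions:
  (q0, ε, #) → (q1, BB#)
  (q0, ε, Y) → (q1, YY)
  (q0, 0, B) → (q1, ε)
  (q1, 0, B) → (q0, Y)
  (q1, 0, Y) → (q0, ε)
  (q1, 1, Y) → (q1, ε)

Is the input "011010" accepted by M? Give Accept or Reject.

Accept

(q0, 011010, #) ⊢ (q1, 011010, BB#) ⊢ (q0, 11010, YB#) ⊢ (q1, 11010, YYB#) ⊢ (q1, 1010, YB#) ⊢ (q1, 010, B#) ⊢ (q0, 10, Y#) ⊢ (q1, 10, YY#) ⊢ (q1, 0, Y#) ⊢ (q0, ε, #)
All input consumed; state q0 ∈ F.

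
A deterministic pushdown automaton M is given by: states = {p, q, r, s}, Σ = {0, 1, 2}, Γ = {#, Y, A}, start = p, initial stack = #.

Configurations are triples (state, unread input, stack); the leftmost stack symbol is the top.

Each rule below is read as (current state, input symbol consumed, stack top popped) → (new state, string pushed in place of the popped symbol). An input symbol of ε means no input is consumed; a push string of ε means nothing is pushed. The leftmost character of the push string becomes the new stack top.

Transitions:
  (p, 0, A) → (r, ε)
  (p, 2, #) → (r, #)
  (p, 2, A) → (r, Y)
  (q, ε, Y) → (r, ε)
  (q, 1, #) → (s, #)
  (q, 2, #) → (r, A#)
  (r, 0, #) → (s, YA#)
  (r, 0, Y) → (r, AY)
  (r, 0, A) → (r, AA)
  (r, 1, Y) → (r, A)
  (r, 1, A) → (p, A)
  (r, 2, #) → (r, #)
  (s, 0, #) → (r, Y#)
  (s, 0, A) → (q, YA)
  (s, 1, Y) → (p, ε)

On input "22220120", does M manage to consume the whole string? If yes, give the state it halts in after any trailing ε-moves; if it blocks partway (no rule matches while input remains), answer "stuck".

r

(p, 22220120, #) ⊢ (r, 2220120, #) ⊢ (r, 220120, #) ⊢ (r, 20120, #) ⊢ (r, 0120, #) ⊢ (s, 120, YA#) ⊢ (p, 20, A#) ⊢ (r, 0, Y#) ⊢ (r, ε, AY#)
All input consumed; M is in state r.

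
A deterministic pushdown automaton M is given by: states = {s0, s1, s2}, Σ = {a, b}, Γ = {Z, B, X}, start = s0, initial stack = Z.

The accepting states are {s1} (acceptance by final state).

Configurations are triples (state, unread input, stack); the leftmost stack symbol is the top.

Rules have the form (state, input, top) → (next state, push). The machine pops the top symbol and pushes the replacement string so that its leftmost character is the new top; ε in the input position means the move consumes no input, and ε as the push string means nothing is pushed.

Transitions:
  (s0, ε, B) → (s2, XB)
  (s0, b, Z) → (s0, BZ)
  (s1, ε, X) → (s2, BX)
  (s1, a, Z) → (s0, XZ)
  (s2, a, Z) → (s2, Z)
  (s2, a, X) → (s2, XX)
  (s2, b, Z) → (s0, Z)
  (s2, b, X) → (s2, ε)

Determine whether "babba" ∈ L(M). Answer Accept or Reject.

(s0, babba, Z) ⊢ (s0, abba, BZ) ⊢ (s2, abba, XBZ) ⊢ (s2, bba, XXBZ) ⊢ (s2, ba, XBZ) ⊢ (s2, a, BZ)
No transition applies at (s2, a, BZ); input not fully consumed.

Reject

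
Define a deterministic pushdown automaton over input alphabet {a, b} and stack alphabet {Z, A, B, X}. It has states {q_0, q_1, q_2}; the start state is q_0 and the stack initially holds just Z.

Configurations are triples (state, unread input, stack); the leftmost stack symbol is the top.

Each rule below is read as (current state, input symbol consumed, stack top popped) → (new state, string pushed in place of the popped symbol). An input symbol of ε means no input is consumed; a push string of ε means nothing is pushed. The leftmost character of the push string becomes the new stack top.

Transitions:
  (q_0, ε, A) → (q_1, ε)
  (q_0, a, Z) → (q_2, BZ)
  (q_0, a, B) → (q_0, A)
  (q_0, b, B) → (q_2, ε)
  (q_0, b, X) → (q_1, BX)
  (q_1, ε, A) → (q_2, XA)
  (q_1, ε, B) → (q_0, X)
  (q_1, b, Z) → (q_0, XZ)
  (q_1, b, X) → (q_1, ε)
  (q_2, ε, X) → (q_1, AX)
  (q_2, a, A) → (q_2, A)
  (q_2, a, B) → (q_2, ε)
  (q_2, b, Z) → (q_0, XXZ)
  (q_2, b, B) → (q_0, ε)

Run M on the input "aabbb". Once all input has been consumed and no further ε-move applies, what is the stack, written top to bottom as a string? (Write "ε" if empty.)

(q_0, aabbb, Z)
  read a, top Z: go to q_2, push BZ → (q_2, abbb, BZ)
  read a, top B: go to q_2, push ε → (q_2, bbb, Z)
  read b, top Z: go to q_0, push XXZ → (q_0, bb, XXZ)
  read b, top X: go to q_1, push BX → (q_1, b, BXXZ)
  ε-move, top B: go to q_0, push X → (q_0, b, XXXZ)
  read b, top X: go to q_1, push BX → (q_1, ε, BXXXZ)
  ε-move, top B: go to q_0, push X → (q_0, ε, XXXXZ)
All input consumed in state q_0 with stack XXXXZ.

XXXXZ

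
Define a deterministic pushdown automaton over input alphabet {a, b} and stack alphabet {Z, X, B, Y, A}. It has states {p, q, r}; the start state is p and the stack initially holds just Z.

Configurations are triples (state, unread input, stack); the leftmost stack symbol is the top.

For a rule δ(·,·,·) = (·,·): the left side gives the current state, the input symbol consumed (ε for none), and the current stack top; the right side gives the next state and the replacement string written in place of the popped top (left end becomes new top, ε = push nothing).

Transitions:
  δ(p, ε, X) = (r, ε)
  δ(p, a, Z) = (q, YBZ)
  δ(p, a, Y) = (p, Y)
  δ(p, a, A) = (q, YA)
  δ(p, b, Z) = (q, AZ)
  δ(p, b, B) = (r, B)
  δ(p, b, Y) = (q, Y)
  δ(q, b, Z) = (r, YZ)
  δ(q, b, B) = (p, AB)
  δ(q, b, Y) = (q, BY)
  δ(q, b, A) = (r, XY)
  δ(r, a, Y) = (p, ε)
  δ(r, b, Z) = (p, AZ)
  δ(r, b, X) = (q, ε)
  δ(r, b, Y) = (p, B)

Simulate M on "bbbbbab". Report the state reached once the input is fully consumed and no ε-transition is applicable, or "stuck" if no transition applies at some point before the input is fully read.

(p, bbbbbab, Z)
  read b, top Z: go to q, push AZ → (q, bbbbab, AZ)
  read b, top A: go to r, push XY → (r, bbbab, XYZ)
  read b, top X: go to q, push ε → (q, bbab, YZ)
  read b, top Y: go to q, push BY → (q, bab, BYZ)
  read b, top B: go to p, push AB → (p, ab, ABYZ)
  read a, top A: go to q, push YA → (q, b, YABYZ)
  read b, top Y: go to q, push BY → (q, ε, BYABYZ)
All input consumed; M is in state q.

q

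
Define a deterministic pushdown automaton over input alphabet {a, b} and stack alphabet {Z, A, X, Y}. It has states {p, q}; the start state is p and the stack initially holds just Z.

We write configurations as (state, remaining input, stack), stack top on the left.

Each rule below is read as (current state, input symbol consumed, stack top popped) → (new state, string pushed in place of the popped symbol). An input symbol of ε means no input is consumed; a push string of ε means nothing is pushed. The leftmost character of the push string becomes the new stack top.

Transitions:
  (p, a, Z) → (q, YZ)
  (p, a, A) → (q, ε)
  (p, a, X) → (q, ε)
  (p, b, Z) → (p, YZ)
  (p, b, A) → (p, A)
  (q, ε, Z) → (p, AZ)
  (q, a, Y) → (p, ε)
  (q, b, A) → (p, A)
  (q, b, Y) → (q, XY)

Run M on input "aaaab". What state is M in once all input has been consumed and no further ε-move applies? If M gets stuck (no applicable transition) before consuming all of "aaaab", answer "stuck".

p

(p, aaaab, Z) ⊢ (q, aaab, YZ) ⊢ (p, aab, Z) ⊢ (q, ab, YZ) ⊢ (p, b, Z) ⊢ (p, ε, YZ)
All input consumed; M is in state p.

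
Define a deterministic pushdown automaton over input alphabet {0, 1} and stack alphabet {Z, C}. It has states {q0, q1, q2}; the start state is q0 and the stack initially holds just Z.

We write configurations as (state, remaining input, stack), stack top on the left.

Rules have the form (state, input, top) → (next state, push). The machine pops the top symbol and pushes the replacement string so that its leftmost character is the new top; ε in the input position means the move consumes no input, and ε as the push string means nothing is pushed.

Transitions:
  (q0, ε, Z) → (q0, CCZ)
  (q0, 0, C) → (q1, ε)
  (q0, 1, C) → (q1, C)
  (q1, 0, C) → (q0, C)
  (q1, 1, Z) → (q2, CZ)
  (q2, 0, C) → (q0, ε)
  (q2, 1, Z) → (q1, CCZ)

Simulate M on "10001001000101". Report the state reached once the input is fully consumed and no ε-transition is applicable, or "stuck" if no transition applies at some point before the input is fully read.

(q0, 10001001000101, Z)
  ε-move, top Z: go to q0, push CCZ → (q0, 10001001000101, CCZ)
  read 1, top C: go to q1, push C → (q1, 0001001000101, CCZ)
  read 0, top C: go to q0, push C → (q0, 001001000101, CCZ)
  read 0, top C: go to q1, push ε → (q1, 01001000101, CZ)
  read 0, top C: go to q0, push C → (q0, 1001000101, CZ)
  read 1, top C: go to q1, push C → (q1, 001000101, CZ)
  read 0, top C: go to q0, push C → (q0, 01000101, CZ)
  read 0, top C: go to q1, push ε → (q1, 1000101, Z)
  read 1, top Z: go to q2, push CZ → (q2, 000101, CZ)
  read 0, top C: go to q0, push ε → (q0, 00101, Z)
  ε-move, top Z: go to q0, push CCZ → (q0, 00101, CCZ)
  read 0, top C: go to q1, push ε → (q1, 0101, CZ)
  read 0, top C: go to q0, push C → (q0, 101, CZ)
  read 1, top C: go to q1, push C → (q1, 01, CZ)
  read 0, top C: go to q0, push C → (q0, 1, CZ)
  read 1, top C: go to q1, push C → (q1, ε, CZ)
All input consumed; M is in state q1.

q1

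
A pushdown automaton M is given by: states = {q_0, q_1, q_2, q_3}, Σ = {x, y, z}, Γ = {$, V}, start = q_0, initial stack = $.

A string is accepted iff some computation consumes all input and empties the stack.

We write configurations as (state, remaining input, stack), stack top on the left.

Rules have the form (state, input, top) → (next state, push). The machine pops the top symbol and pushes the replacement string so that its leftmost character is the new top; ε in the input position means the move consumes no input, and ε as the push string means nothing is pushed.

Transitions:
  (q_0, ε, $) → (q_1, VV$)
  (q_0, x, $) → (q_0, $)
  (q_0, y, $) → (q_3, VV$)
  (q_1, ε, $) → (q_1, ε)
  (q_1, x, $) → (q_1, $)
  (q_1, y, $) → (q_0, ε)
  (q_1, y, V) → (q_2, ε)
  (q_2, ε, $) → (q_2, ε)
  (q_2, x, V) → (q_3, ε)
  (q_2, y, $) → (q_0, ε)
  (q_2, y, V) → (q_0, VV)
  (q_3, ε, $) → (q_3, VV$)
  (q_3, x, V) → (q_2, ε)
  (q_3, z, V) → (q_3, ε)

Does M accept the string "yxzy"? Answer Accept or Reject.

Reject

No computation consumes all input and empties the stack.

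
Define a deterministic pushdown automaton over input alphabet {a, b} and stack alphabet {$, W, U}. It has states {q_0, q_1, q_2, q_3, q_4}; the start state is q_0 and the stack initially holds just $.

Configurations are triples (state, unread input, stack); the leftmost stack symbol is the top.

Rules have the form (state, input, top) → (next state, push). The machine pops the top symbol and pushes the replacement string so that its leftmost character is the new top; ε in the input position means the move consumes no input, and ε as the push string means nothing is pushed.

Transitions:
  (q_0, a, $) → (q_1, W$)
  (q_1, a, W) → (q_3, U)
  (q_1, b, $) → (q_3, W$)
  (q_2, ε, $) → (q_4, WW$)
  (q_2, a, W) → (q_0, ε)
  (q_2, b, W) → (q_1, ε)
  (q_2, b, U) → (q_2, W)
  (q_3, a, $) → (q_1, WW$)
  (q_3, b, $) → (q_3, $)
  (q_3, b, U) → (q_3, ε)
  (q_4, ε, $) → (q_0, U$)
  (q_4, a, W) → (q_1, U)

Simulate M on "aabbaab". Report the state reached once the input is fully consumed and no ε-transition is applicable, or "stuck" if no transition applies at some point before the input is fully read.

q_3

(q_0, aabbaab, $) ⊢ (q_1, abbaab, W$) ⊢ (q_3, bbaab, U$) ⊢ (q_3, baab, $) ⊢ (q_3, aab, $) ⊢ (q_1, ab, WW$) ⊢ (q_3, b, UW$) ⊢ (q_3, ε, W$)
All input consumed; M is in state q_3.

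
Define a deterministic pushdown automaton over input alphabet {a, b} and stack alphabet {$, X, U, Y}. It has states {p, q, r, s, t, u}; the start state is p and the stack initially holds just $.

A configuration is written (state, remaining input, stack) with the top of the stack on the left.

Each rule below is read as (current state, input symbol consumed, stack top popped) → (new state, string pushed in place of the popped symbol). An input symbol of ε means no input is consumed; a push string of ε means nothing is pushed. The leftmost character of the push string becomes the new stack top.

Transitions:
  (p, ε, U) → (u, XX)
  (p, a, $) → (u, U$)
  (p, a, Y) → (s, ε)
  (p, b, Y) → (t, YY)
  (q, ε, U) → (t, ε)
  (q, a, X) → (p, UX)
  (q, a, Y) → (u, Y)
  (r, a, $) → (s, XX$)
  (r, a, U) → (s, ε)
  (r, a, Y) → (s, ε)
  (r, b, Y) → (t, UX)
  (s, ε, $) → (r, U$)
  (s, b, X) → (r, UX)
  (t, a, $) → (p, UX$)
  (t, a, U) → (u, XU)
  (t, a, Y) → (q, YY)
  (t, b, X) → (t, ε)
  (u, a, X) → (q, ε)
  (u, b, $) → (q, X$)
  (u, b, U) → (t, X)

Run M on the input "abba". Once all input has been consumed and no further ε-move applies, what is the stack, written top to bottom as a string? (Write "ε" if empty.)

(p, abba, $)
  read a, top $: go to u, push U$ → (u, bba, U$)
  read b, top U: go to t, push X → (t, ba, X$)
  read b, top X: go to t, push ε → (t, a, $)
  read a, top $: go to p, push UX$ → (p, ε, UX$)
  ε-move, top U: go to u, push XX → (u, ε, XXX$)
All input consumed in state u with stack XXX$.

XXX$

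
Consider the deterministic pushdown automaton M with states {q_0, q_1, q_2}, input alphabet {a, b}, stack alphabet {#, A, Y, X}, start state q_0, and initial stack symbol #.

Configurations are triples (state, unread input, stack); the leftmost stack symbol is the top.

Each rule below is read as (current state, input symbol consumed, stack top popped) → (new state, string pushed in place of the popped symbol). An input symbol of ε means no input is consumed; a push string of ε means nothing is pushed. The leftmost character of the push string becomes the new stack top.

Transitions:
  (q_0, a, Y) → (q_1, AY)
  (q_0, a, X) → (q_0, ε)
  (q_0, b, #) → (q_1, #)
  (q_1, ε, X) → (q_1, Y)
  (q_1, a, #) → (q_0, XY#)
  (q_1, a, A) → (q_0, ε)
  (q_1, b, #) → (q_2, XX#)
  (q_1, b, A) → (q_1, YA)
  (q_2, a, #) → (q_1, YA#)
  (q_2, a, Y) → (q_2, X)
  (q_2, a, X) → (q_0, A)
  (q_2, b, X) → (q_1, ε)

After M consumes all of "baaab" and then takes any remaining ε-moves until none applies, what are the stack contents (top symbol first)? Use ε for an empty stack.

YAY#

(q_0, baaab, #) ⊢ (q_1, aaab, #) ⊢ (q_0, aab, XY#) ⊢ (q_0, ab, Y#) ⊢ (q_1, b, AY#) ⊢ (q_1, ε, YAY#)
All input consumed in state q_1 with stack YAY#.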